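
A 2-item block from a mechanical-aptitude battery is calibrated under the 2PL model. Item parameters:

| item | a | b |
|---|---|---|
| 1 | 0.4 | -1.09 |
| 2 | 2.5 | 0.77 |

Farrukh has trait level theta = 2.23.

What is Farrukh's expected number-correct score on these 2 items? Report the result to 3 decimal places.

1.765

P(theta) = 1 / (1 + exp(−a(theta − b)))
P_1 = 1/(1+e^{-1.3280}) = 0.7905
P_2 = 1/(1+e^{-3.6500}) = 0.9747
E[score] = 0.7905 + 0.9747 = 1.7652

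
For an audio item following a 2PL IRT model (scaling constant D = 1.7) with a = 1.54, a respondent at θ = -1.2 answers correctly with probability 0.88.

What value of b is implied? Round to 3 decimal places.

P(θ) = 1 / (1 + exp(−D·a(θ − b)))
logit(0.88) = ln(0.88/0.12) = 1.9924
b = θ − logit/(1.7·a) = -1.2 − 1.9924/2.6180 = -1.9611

-1.961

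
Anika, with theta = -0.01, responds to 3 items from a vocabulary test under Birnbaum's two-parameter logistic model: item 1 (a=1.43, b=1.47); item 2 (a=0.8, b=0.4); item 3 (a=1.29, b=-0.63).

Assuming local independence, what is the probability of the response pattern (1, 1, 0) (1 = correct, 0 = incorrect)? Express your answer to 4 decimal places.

0.0140

P(theta) = 1 / (1 + exp(−a(theta − b)))
P_1 = 1/(1+e^{2.1164}) = 0.1075
P_2 = 1/(1+e^{0.3280}) = 0.4187
P_3 = 1/(1+e^{-0.7998}) = 0.6899
L = P_1 × P_2 × (1−P_3) = 0.1075 × 0.4187 × 0.3101 = 0.01396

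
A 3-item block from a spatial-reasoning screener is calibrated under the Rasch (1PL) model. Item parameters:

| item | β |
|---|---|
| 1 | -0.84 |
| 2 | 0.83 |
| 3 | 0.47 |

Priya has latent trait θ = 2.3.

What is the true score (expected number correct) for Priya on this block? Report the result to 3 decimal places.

2.633

P(θ) = 1 / (1 + exp(−(θ − β)))
P_1 = 1/(1+e^{-3.1400}) = 0.9585
P_2 = 1/(1+e^{-1.4700}) = 0.8131
P_3 = 1/(1+e^{-1.8300}) = 0.8618
E[score] = 0.9585 + 0.8131 + 0.8618 = 2.6333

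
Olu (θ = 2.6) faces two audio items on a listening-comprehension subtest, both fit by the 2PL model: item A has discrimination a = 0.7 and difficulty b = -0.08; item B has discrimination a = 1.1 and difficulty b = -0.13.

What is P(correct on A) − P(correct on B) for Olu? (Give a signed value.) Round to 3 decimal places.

-0.086

P(θ) = 1 / (1 + exp(−a(θ − b)))
P_A = 0.8672
P_B = 0.9527
P_A − P_B = -0.0856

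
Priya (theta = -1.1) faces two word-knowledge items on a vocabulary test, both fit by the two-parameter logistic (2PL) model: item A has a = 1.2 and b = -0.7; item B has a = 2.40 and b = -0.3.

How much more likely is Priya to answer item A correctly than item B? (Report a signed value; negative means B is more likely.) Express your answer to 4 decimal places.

P(theta) = 1 / (1 + exp(−a(theta − b)))
P_A = 0.3823
P_B = 0.1279
P_A − P_B = 0.2544

0.2544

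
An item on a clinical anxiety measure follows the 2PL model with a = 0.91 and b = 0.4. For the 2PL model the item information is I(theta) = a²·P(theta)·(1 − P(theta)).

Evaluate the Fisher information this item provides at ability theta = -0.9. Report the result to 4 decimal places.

P = 1/(1+e^{1.1830}) = 0.2345
P(1−P) = 0.2345 × 0.7655 = 0.1795
I = a² × P(1−P) = 0.91² × 0.1795 = 0.14866

0.1487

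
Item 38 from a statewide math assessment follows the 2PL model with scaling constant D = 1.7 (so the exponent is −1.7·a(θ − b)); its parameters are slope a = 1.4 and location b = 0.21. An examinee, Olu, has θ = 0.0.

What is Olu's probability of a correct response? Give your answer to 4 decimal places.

0.3776

P(θ) = 1 / (1 + exp(−D·a(θ − b)))
Exponent: 1.7 × 1.4 × (0.0 − 0.21) = -0.4998
1/(1 + e^{0.4998}) = 0.3776
P = 0.3776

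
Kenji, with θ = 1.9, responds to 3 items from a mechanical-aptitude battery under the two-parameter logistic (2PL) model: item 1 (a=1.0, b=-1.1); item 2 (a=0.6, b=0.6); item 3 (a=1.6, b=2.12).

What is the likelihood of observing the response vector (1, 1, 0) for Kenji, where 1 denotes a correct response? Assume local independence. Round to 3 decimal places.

0.383

P(θ) = 1 / (1 + exp(−a(θ − b)))
P_1 = 1/(1+e^{-3.0000}) = 0.9526
P_2 = 1/(1+e^{-0.7800}) = 0.6857
P_3 = 1/(1+e^{0.3520}) = 0.4129
L = P_1 × P_2 × (1−P_3) = 0.9526 × 0.6857 × 0.5871 = 0.38347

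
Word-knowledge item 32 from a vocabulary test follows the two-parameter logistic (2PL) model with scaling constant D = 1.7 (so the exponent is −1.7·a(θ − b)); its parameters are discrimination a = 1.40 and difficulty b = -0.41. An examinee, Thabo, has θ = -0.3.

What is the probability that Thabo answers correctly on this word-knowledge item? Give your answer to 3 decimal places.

0.565

P(θ) = 1 / (1 + exp(−D·a(θ − b)))
Exponent: 1.7 × 1.40 × (-0.3 − (-0.41)) = 0.2618
1/(1 + e^{-0.2618}) = 0.5651
P = 0.5651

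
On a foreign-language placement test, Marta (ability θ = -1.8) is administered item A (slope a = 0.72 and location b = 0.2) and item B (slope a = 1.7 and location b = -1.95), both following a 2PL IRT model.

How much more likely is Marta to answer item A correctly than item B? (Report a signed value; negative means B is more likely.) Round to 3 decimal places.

P(θ) = 1 / (1 + exp(−a(θ − b)))
P_A = 0.1915
P_B = 0.5634
P_A − P_B = -0.3719

-0.372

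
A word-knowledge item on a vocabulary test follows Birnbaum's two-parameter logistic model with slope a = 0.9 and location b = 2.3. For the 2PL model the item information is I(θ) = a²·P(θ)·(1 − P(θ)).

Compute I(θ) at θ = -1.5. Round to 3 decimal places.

0.025

P = 1/(1+e^{3.4200}) = 0.0317
P(1−P) = 0.0317 × 0.9683 = 0.0307
I = a² × P(1−P) = 0.9² × 0.0307 = 0.02485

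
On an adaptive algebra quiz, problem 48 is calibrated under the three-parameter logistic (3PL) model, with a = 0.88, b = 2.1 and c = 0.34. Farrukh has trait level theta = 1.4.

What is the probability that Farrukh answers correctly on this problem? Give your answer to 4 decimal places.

P(theta) = c + (1 − c) · 1 / (1 + exp(−a(theta − b)))
Exponent: 0.88 × (1.4 − 2.1) = -0.6160
1/(1 + e^{0.6160}) = 0.3507
P = 0.34 + 0.66 × 0.3507 = 0.5715

0.5715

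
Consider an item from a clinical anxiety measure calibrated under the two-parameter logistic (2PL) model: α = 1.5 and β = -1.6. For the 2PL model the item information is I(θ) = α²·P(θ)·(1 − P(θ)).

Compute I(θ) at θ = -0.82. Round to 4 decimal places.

0.4067

P = 1/(1+e^{-1.1700}) = 0.7631
P(1−P) = 0.7631 × 0.2369 = 0.1808
I = α² × P(1−P) = 1.5² × 0.1808 = 0.40670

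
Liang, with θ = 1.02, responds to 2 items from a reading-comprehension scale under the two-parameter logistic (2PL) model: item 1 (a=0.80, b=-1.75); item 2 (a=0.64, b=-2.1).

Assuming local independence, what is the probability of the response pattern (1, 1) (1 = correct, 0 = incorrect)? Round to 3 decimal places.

0.794

P(θ) = 1 / (1 + exp(−a(θ − b)))
P_1 = 1/(1+e^{-2.2160}) = 0.9017
P_2 = 1/(1+e^{-1.9968}) = 0.8805
L = P_1 × P_2 = 0.9017 × 0.8805 = 0.79389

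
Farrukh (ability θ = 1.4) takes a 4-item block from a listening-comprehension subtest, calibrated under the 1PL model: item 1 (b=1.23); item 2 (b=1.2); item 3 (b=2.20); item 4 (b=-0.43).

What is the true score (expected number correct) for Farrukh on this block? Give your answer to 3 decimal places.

P(θ) = 1 / (1 + exp(−(θ − b)))
P_1 = 1/(1+e^{-0.1700}) = 0.5424
P_2 = 1/(1+e^{-0.2000}) = 0.5498
P_3 = 1/(1+e^{0.8000}) = 0.3100
P_4 = 1/(1+e^{-1.8300}) = 0.8618
E[score] = 0.5424 + 0.5498 + 0.3100 + 0.8618 = 2.2640

2.264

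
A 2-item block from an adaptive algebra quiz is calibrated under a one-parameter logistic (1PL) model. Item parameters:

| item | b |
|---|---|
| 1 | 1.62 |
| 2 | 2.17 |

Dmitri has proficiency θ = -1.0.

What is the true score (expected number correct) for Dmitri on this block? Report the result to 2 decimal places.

P(θ) = 1 / (1 + exp(−(θ − b)))
P_1 = 1/(1+e^{2.6200}) = 0.0679
P_2 = 1/(1+e^{3.1700}) = 0.0403
E[score] = 0.0679 + 0.0403 = 0.1082

0.11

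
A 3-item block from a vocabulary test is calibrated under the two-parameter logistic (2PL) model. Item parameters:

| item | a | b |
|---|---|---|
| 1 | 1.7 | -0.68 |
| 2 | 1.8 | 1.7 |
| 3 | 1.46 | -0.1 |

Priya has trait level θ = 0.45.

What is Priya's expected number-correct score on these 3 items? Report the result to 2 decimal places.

P(θ) = 1 / (1 + exp(−a(θ − b)))
P_1 = 1/(1+e^{-1.9210}) = 0.8722
P_2 = 1/(1+e^{2.2500}) = 0.0953
P_3 = 1/(1+e^{-0.8030}) = 0.6906
E[score] = 0.8722 + 0.0953 + 0.6906 = 1.6582

1.66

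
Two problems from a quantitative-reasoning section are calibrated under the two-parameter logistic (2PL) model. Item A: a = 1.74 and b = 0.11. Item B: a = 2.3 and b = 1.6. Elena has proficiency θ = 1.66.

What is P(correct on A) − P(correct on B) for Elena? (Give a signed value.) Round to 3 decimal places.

0.402

P(θ) = 1 / (1 + exp(−a(θ − b)))
P_A = 0.9368
P_B = 0.5344
P_A − P_B = 0.4024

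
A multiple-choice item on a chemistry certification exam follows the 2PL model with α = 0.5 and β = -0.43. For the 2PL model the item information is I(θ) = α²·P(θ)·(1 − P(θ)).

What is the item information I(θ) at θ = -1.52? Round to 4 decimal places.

0.0581

P = 1/(1+e^{0.5450}) = 0.3670
P(1−P) = 0.3670 × 0.6330 = 0.2323
I = α² × P(1−P) = 0.5² × 0.2323 = 0.05808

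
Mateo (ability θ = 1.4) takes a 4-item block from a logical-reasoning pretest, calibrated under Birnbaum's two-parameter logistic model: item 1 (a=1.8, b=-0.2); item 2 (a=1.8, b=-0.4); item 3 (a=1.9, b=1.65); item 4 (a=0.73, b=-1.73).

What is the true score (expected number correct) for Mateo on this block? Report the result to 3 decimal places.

3.200

P(θ) = 1 / (1 + exp(−a(θ − b)))
P_1 = 1/(1+e^{-2.8800}) = 0.9468
P_2 = 1/(1+e^{-3.2400}) = 0.9623
P_3 = 1/(1+e^{0.4750}) = 0.3834
P_4 = 1/(1+e^{-2.2849}) = 0.9076
E[score] = 0.9468 + 0.9623 + 0.3834 + 0.9076 = 3.2002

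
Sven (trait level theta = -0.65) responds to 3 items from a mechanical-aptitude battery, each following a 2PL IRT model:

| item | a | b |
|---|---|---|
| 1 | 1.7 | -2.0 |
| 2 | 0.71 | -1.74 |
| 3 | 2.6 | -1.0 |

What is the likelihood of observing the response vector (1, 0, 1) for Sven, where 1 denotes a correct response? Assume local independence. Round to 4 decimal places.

P(theta) = 1 / (1 + exp(−a(theta − b)))
P_1 = 1/(1+e^{-2.2950}) = 0.9085
P_2 = 1/(1+e^{-0.7739}) = 0.6844
P_3 = 1/(1+e^{-0.9100}) = 0.7130
L = P_1 × (1−P_2) × P_3 = 0.9085 × 0.3156 × 0.7130 = 0.20445

0.2044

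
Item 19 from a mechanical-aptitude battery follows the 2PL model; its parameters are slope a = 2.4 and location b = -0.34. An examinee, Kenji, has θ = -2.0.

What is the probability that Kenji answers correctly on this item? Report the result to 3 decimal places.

0.018

P(θ) = 1 / (1 + exp(−a(θ − b)))
Exponent: 2.4 × (-2.0 − (-0.34)) = -3.9840
1/(1 + e^{3.9840}) = 0.0183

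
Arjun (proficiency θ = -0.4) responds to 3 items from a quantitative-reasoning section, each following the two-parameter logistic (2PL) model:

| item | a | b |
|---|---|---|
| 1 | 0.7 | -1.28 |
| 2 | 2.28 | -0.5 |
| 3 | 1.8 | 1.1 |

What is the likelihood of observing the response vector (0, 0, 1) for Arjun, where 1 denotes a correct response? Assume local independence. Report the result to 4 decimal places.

P(θ) = 1 / (1 + exp(−a(θ − b)))
P_1 = 1/(1+e^{-0.6160}) = 0.6493
P_2 = 1/(1+e^{-0.2280}) = 0.5568
P_3 = 1/(1+e^{2.7000}) = 0.0630
L = (1−P_1) × (1−P_2) × P_3 = 0.3507 × 0.4432 × 0.0630 = 0.00979

0.0098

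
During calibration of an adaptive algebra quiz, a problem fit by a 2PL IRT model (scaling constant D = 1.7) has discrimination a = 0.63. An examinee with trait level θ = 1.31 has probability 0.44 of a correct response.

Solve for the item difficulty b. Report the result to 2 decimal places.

1.54

P(θ) = 1 / (1 + exp(−D·a(θ − b)))
logit(0.44) = ln(0.44/0.56) = -0.2412
b = θ − logit/(1.7·a) = 1.31 − (-0.2412)/1.0710 = 1.5352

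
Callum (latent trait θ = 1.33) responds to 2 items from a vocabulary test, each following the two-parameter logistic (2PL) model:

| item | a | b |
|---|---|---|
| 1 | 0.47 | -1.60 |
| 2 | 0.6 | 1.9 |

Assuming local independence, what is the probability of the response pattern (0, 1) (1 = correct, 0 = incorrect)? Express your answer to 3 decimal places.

0.084

P(θ) = 1 / (1 + exp(−a(θ − b)))
P_1 = 1/(1+e^{-1.3771}) = 0.7985
P_2 = 1/(1+e^{0.3420}) = 0.4153
L = (1−P_1) × P_2 = 0.2015 × 0.4153 = 0.08368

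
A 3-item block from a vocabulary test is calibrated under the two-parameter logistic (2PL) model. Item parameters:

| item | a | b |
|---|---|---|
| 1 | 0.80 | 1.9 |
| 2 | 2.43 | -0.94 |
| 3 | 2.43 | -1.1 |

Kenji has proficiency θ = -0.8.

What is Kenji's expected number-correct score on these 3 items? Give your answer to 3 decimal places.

P(θ) = 1 / (1 + exp(−a(θ − b)))
P_1 = 1/(1+e^{2.1600}) = 0.1034
P_2 = 1/(1+e^{-0.3402}) = 0.5842
P_3 = 1/(1+e^{-0.7290}) = 0.6746
E[score] = 0.1034 + 0.5842 + 0.6746 = 1.3622

1.362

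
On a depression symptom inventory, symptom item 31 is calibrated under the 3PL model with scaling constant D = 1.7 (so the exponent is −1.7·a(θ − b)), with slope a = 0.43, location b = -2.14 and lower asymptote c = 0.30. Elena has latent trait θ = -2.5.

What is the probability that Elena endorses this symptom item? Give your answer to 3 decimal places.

P(θ) = c + (1 − c) · 1 / (1 + exp(−D·a(θ − b)))
Exponent: 1.7 × 0.43 × (-2.5 − (-2.14)) = -0.2632
1/(1 + e^{0.2632}) = 0.4346
P = 0.30 + 0.70 × 0.4346 = 0.6042

0.604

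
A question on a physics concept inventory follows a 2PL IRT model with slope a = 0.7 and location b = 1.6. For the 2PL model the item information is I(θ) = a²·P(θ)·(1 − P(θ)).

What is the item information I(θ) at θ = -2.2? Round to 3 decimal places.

P = 1/(1+e^{2.6600}) = 0.0654
P(1−P) = 0.0654 × 0.9346 = 0.0611
I = a² × P(1−P) = 0.7² × 0.0611 = 0.02994

0.030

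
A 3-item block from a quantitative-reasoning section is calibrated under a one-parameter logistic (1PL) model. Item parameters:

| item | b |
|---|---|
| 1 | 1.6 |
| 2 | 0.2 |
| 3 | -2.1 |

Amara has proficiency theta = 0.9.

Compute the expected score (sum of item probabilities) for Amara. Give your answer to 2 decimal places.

1.95

P(theta) = 1 / (1 + exp(−(theta − b)))
P_1 = 1/(1+e^{0.7000}) = 0.3318
P_2 = 1/(1+e^{-0.7000}) = 0.6682
P_3 = 1/(1+e^{-3.0000}) = 0.9526
E[score] = 0.3318 + 0.6682 + 0.9526 = 1.9526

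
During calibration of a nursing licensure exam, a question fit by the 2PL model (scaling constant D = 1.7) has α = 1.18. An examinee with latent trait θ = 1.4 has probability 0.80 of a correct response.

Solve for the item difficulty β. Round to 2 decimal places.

P(θ) = 1 / (1 + exp(−D·α(θ − β)))
logit(0.80) = ln(0.80/0.20) = 1.3863
β = θ − logit/(1.7·α) = 1.4 − 1.3863/2.0060 = 0.7089

0.71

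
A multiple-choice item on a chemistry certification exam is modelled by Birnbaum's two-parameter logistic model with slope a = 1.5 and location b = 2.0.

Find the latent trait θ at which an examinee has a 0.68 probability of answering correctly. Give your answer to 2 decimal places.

P(θ) = 1 / (1 + exp(−a(θ − b)))
logit = ln(0.6800/0.3200) = 0.7538
θ = b + logit/(a) = 2.0 + 0.7538/1.5000 = 2.5025

2.50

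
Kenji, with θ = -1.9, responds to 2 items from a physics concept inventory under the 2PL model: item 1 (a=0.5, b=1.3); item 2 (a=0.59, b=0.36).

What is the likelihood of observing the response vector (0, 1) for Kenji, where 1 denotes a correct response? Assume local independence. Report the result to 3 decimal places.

0.174

P(θ) = 1 / (1 + exp(−a(θ − b)))
P_1 = 1/(1+e^{1.6000}) = 0.1680
P_2 = 1/(1+e^{1.3334}) = 0.2086
L = (1−P_1) × P_2 = 0.8320 × 0.2086 = 0.17356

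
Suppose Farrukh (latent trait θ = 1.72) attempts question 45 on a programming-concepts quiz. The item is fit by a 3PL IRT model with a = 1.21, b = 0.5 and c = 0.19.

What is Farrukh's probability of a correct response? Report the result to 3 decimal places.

0.849

P(θ) = c + (1 − c) · 1 / (1 + exp(−a(θ − b)))
Exponent: 1.21 × (1.72 − 0.5) = 1.4762
1/(1 + e^{-1.4762}) = 0.8140
P = 0.19 + 0.81 × 0.8140 = 0.8493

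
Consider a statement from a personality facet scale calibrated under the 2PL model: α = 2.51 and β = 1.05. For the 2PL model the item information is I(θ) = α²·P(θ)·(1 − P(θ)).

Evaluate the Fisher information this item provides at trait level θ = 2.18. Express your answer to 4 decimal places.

0.3297

P = 1/(1+e^{-2.8363}) = 0.9446
P(1−P) = 0.9446 × 0.0554 = 0.0523
I = α² × P(1−P) = 2.51² × 0.0523 = 0.32965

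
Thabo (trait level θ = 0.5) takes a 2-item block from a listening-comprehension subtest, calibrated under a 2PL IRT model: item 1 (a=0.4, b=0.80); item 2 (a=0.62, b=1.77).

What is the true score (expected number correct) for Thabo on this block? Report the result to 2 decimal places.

0.78

P(θ) = 1 / (1 + exp(−a(θ − b)))
P_1 = 1/(1+e^{0.1200}) = 0.4700
P_2 = 1/(1+e^{0.7874}) = 0.3127
E[score] = 0.4700 + 0.3127 = 0.7828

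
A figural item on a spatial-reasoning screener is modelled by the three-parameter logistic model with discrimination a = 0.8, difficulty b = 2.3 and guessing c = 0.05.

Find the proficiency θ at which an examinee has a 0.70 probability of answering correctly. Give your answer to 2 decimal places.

3.27

P(θ) = c + (1 − c) · 1 / (1 + exp(−a(θ − b)))
Remove guessing floor: (0.70 − 0.05)/(1 − 0.05) = 0.6842
logit = ln(0.6842/0.3158) = 0.7732
θ = b + logit/(a) = 2.3 + 0.7732/0.8000 = 3.2665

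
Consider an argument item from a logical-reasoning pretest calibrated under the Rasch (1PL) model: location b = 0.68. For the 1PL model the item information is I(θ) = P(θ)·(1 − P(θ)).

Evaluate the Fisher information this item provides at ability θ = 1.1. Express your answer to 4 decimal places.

0.2393

P = 1/(1+e^{-0.4200}) = 0.6035
P(1−P) = 0.6035 × 0.3965 = 0.2393
I = P(1−P) = 0.23929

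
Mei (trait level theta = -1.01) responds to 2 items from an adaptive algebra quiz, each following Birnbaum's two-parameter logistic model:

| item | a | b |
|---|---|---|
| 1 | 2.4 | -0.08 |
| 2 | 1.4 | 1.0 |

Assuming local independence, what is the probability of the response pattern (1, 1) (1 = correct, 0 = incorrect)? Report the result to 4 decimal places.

0.0055

P(theta) = 1 / (1 + exp(−a(theta − b)))
P_1 = 1/(1+e^{2.2320}) = 0.0969
P_2 = 1/(1+e^{2.8140}) = 0.0566
L = P_1 × P_2 = 0.0969 × 0.0566 = 0.00548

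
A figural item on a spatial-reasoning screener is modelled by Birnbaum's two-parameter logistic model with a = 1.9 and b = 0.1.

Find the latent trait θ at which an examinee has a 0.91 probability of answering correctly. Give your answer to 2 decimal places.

P(θ) = 1 / (1 + exp(−a(θ − b)))
logit = ln(0.9100/0.0900) = 2.3136
θ = b + logit/(a) = 0.1 + 2.3136/1.9000 = 1.3177

1.32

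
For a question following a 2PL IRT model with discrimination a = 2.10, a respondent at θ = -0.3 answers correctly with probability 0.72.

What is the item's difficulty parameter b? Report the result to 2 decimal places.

-0.75

P(θ) = 1 / (1 + exp(−a(θ − b)))
logit(0.72) = ln(0.72/0.28) = 0.9445
b = θ − logit/(a) = -0.3 − 0.9445/2.1000 = -0.7497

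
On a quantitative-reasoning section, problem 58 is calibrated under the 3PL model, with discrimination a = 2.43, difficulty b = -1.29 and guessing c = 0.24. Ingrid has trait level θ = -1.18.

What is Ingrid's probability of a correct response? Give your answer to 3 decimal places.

P(θ) = c + (1 − c) · 1 / (1 + exp(−a(θ − b)))
Exponent: 2.43 × (-1.18 − (-1.29)) = 0.2673
1/(1 + e^{-0.2673}) = 0.5664
P = 0.24 + 0.76 × 0.5664 = 0.6705

0.670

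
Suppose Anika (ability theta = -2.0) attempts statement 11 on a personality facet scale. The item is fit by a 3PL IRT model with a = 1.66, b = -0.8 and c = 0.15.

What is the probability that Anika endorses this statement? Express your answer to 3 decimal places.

0.252

P(theta) = c + (1 − c) · 1 / (1 + exp(−a(theta − b)))
Exponent: 1.66 × (-2.0 − (-0.8)) = -1.9920
1/(1 + e^{1.9920}) = 0.1200
P = 0.15 + 0.85 × 0.1200 = 0.2520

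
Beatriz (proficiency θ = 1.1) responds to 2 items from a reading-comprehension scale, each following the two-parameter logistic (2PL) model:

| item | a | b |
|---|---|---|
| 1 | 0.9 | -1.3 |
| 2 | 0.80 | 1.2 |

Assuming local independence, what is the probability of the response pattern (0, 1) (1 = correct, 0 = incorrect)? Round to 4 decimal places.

0.0496

P(θ) = 1 / (1 + exp(−a(θ − b)))
P_1 = 1/(1+e^{-2.1600}) = 0.8966
P_2 = 1/(1+e^{0.0800}) = 0.4800
L = (1−P_1) × P_2 = 0.1034 × 0.4800 = 0.04963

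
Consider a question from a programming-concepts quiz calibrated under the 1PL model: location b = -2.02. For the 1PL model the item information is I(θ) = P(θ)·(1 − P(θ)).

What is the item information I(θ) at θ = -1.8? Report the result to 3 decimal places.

0.247

P = 1/(1+e^{-0.2200}) = 0.5548
P(1−P) = 0.5548 × 0.4452 = 0.2470
I = P(1−P) = 0.24700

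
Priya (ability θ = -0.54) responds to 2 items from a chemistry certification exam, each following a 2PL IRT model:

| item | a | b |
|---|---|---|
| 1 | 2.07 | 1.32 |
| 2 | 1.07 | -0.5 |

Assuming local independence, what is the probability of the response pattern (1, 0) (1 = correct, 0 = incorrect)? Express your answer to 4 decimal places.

P(θ) = 1 / (1 + exp(−a(θ − b)))
P_1 = 1/(1+e^{3.8502}) = 0.0208
P_2 = 1/(1+e^{0.0428}) = 0.4893
L = P_1 × (1−P_2) = 0.0208 × 0.5107 = 0.01064

0.0106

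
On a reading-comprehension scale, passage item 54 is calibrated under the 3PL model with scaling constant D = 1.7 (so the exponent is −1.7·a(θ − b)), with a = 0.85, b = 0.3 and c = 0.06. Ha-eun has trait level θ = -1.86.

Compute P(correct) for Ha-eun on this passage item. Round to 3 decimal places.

0.100

P(θ) = c + (1 − c) · 1 / (1 + exp(−D·a(θ − b)))
Exponent: 1.7 × 0.85 × (-1.86 − 0.3) = -3.1212
1/(1 + e^{3.1212}) = 0.0422
P = 0.06 + 0.94 × 0.0422 = 0.0997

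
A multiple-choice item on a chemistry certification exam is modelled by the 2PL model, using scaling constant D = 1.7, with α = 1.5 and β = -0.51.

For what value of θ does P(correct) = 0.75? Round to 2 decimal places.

-0.08

P(θ) = 1 / (1 + exp(−D·α(θ − β)))
logit = ln(0.7500/0.2500) = 1.0986
θ = β + logit/(1.7·α) = -0.51 + 1.0986/2.5500 = -0.0792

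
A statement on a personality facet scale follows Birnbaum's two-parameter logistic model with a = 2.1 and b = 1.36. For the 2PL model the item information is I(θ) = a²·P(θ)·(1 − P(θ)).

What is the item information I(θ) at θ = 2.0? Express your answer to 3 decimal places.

P = 1/(1+e^{-1.3440}) = 0.7931
P(1−P) = 0.7931 × 0.2069 = 0.1641
I = a² × P(1−P) = 2.1² × 0.1641 = 0.72353

0.724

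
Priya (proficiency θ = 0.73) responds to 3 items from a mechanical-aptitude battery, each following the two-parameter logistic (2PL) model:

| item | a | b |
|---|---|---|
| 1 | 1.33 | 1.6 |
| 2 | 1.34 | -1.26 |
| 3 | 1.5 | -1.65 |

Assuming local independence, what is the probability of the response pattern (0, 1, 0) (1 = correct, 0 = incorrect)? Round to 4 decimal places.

0.0195

P(θ) = 1 / (1 + exp(−a(θ − b)))
P_1 = 1/(1+e^{1.1571}) = 0.2392
P_2 = 1/(1+e^{-2.6666}) = 0.9350
P_3 = 1/(1+e^{-3.5700}) = 0.9726
L = (1−P_1) × P_2 × (1−P_3) = 0.7608 × 0.9350 × 0.0274 = 0.01948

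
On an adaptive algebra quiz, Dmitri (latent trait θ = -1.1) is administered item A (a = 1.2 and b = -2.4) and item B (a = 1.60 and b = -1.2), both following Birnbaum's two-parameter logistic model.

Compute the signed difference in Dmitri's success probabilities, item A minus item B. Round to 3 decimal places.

0.286

P(θ) = 1 / (1 + exp(−a(θ − b)))
P_A = 0.8264
P_B = 0.5399
P_A − P_B = 0.2864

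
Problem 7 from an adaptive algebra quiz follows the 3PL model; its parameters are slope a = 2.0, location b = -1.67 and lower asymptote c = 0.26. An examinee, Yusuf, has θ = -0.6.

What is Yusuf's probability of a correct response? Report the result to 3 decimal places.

P(θ) = c + (1 − c) · 1 / (1 + exp(−a(θ − b)))
Exponent: 2.0 × (-0.6 − (-1.67)) = 2.1400
1/(1 + e^{-2.1400}) = 0.8947
P = 0.26 + 0.74 × 0.8947 = 0.9221

0.922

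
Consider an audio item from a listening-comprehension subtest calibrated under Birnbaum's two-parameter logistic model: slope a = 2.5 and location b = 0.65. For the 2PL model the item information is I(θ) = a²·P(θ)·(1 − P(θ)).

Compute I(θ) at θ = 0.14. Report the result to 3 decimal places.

P = 1/(1+e^{1.2750}) = 0.2184
P(1−P) = 0.2184 × 0.7816 = 0.1707
I = a² × P(1−P) = 2.5² × 0.1707 = 1.06689

1.067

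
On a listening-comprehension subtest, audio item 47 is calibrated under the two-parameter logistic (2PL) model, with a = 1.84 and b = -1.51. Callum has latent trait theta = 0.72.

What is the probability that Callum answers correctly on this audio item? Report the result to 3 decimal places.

0.984

P(theta) = 1 / (1 + exp(−a(theta − b)))
Exponent: 1.84 × (0.72 − (-1.51)) = 4.1032
1/(1 + e^{-4.1032}) = 0.9837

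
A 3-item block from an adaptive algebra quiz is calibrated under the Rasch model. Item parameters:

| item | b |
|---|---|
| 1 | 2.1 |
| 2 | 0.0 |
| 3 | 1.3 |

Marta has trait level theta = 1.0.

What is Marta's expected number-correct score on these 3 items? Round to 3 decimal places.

1.406

P(theta) = 1 / (1 + exp(−(theta − b)))
P_1 = 1/(1+e^{1.1000}) = 0.2497
P_2 = 1/(1+e^{-1.0000}) = 0.7311
P_3 = 1/(1+e^{0.3000}) = 0.4256
E[score] = 0.2497 + 0.7311 + 0.4256 = 1.4064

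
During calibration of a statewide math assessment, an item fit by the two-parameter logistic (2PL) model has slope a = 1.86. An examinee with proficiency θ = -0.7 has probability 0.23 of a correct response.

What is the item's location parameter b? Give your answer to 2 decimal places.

-0.05

P(θ) = 1 / (1 + exp(−a(θ − b)))
logit(0.23) = ln(0.23/0.77) = -1.2083
b = θ − logit/(a) = -0.7 − (-1.2083)/1.8600 = -0.0504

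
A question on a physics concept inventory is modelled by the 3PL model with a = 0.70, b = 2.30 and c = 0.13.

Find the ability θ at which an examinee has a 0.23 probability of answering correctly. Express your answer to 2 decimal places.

-0.62

P(θ) = c + (1 − c) · 1 / (1 + exp(−a(θ − b)))
Remove guessing floor: (0.23 − 0.13)/(1 − 0.13) = 0.1149
logit = ln(0.1149/0.8851) = -2.0412
θ = b + logit/(a) = 2.30 + (-2.0412)/0.7000 = -0.6160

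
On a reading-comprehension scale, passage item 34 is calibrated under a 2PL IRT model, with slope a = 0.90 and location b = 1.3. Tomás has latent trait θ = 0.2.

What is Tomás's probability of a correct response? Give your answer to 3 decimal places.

0.271

P(θ) = 1 / (1 + exp(−a(θ − b)))
Exponent: 0.90 × (0.2 − 1.3) = -0.9900
1/(1 + e^{0.9900}) = 0.2709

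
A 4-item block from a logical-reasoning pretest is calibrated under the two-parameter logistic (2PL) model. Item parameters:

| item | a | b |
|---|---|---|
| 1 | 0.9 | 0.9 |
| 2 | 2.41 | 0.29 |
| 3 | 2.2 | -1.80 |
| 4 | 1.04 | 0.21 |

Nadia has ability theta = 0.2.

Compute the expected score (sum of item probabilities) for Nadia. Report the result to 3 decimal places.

P(theta) = 1 / (1 + exp(−a(theta − b)))
P_1 = 1/(1+e^{0.6300}) = 0.3475
P_2 = 1/(1+e^{0.2169}) = 0.4460
P_3 = 1/(1+e^{-4.4000}) = 0.9879
P_4 = 1/(1+e^{0.0104}) = 0.4974
E[score] = 0.3475 + 0.4460 + 0.9879 + 0.4974 = 2.2788

2.279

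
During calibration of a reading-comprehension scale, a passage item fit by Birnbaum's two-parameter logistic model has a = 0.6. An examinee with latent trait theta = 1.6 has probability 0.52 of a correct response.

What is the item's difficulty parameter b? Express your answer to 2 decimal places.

P(theta) = 1 / (1 + exp(−a(theta − b)))
logit(0.52) = ln(0.52/0.48) = 0.0800
b = theta − logit/(a) = 1.6 − 0.0800/0.6000 = 1.4666

1.47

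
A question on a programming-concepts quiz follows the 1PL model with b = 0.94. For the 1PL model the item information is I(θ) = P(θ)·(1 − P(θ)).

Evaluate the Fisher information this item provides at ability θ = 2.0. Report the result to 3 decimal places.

P = 1/(1+e^{-1.0600}) = 0.7427
P(1−P) = 0.7427 × 0.2573 = 0.1911
I = P(1−P) = 0.19110

0.191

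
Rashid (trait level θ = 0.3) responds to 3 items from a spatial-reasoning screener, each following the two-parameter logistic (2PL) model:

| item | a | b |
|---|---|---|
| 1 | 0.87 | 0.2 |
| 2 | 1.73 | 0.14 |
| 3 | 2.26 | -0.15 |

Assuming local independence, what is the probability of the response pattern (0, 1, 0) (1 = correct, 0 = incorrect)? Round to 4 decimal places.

P(θ) = 1 / (1 + exp(−a(θ − b)))
P_1 = 1/(1+e^{-0.0870}) = 0.5217
P_2 = 1/(1+e^{-0.2768}) = 0.5688
P_3 = 1/(1+e^{-1.0170}) = 0.7344
L = (1−P_1) × P_2 × (1−P_3) = 0.4783 × 0.5688 × 0.2656 = 0.07225

0.0723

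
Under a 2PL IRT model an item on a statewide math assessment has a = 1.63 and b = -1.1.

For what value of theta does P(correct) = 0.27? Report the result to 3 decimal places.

-1.710

P(theta) = 1 / (1 + exp(−a(theta − b)))
logit = ln(0.2700/0.7300) = -0.9946
theta = b + logit/(a) = -1.1 + (-0.9946)/1.6300 = -1.7102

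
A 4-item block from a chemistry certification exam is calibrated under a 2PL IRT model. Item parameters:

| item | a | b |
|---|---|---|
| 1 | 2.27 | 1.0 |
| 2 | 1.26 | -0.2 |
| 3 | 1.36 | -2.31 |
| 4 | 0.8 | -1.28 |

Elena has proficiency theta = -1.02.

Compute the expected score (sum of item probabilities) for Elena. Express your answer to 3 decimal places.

1.677

P(theta) = 1 / (1 + exp(−a(theta − b)))
P_1 = 1/(1+e^{4.5854}) = 0.0101
P_2 = 1/(1+e^{1.0332}) = 0.2625
P_3 = 1/(1+e^{-1.7544}) = 0.8525
P_4 = 1/(1+e^{-0.2080}) = 0.5518
E[score] = 0.0101 + 0.2625 + 0.8525 + 0.5518 = 1.6769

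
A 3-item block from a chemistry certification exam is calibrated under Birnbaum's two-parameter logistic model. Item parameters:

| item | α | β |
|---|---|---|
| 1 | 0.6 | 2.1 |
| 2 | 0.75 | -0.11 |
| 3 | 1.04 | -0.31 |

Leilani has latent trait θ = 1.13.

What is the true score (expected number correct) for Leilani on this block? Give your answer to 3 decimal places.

P(θ) = 1 / (1 + exp(−α(θ − β)))
P_1 = 1/(1+e^{0.5820}) = 0.3585
P_2 = 1/(1+e^{-0.9300}) = 0.7171
P_3 = 1/(1+e^{-1.4976}) = 0.8172
E[score] = 0.3585 + 0.7171 + 0.8172 = 1.8928

1.893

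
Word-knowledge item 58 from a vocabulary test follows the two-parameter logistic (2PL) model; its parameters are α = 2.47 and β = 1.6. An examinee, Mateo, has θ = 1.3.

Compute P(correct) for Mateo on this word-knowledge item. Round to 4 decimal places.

0.3228

P(θ) = 1 / (1 + exp(−α(θ − β)))
Exponent: 2.47 × (1.3 − 1.6) = -0.7410
1/(1 + e^{0.7410}) = 0.3228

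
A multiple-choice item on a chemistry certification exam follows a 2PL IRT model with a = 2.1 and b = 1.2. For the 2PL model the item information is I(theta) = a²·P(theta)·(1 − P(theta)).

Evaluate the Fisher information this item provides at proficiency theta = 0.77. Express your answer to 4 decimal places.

0.9051

P = 1/(1+e^{0.9030}) = 0.2884
P(1−P) = 0.2884 × 0.7116 = 0.2052
I = a² × P(1−P) = 2.1² × 0.2052 = 0.90511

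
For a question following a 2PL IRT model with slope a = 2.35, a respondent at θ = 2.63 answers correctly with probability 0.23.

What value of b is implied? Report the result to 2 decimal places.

P(θ) = 1 / (1 + exp(−a(θ − b)))
logit(0.23) = ln(0.23/0.77) = -1.2083
b = θ − logit/(a) = 2.63 − (-1.2083)/2.3500 = 3.1442

3.14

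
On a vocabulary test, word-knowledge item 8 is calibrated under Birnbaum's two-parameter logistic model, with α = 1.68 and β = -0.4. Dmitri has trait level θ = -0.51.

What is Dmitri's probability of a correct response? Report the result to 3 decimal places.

P(θ) = 1 / (1 + exp(−α(θ − β)))
Exponent: 1.68 × (-0.51 − (-0.4)) = -0.1848
1/(1 + e^{0.1848}) = 0.4539

0.454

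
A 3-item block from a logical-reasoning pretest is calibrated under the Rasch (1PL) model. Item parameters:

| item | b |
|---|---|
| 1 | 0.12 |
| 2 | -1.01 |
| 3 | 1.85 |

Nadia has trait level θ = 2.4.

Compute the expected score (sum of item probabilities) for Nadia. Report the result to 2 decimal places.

P(θ) = 1 / (1 + exp(−(θ − b)))
P_1 = 1/(1+e^{-2.2800}) = 0.9072
P_2 = 1/(1+e^{-3.4100}) = 0.9680
P_3 = 1/(1+e^{-0.5500}) = 0.6341
E[score] = 0.9072 + 0.9680 + 0.6341 = 2.5094

2.51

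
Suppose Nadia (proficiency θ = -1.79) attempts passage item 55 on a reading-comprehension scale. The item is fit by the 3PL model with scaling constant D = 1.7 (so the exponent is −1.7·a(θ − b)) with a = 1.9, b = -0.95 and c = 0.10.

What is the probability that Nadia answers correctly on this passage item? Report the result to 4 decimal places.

0.1560

P(θ) = c + (1 − c) · 1 / (1 + exp(−D·a(θ − b)))
Exponent: 1.7 × 1.9 × (-1.79 − (-0.95)) = -2.7132
1/(1 + e^{2.7132}) = 0.0622
P = 0.10 + 0.90 × 0.0622 = 0.1560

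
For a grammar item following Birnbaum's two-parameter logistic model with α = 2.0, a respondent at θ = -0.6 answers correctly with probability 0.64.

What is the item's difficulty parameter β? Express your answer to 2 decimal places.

P(θ) = 1 / (1 + exp(−α(θ − β)))
logit(0.64) = ln(0.64/0.36) = 0.5754
β = θ − logit/(α) = -0.6 − 0.5754/2.0000 = -0.8877

-0.89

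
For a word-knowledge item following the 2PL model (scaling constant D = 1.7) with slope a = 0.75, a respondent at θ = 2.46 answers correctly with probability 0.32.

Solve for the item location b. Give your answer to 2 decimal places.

P(θ) = 1 / (1 + exp(−D·a(θ − b)))
logit(0.32) = ln(0.32/0.68) = -0.7538
b = θ − logit/(1.7·a) = 2.46 − (-0.7538)/1.2750 = 3.0512

3.05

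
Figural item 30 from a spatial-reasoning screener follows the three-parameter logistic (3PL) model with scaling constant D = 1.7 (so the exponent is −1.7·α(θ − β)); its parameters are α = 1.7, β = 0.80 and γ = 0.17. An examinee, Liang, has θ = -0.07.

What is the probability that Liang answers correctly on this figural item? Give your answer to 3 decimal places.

P(θ) = γ + (1 − γ) · 1 / (1 + exp(−D·α(θ − β)))
Exponent: 1.7 × 1.7 × (-0.07 − 0.80) = -2.5143
1/(1 + e^{2.5143}) = 0.0749
P = 0.17 + 0.83 × 0.0749 = 0.2321

0.232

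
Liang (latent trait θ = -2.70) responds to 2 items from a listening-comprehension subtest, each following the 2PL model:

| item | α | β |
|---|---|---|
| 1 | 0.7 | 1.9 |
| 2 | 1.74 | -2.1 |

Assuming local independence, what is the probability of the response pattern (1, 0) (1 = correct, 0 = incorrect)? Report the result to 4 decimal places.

0.0284

P(θ) = 1 / (1 + exp(−α(θ − β)))
P_1 = 1/(1+e^{3.2200}) = 0.0384
P_2 = 1/(1+e^{1.0440}) = 0.2604
L = P_1 × (1−P_2) = 0.0384 × 0.7396 = 0.02842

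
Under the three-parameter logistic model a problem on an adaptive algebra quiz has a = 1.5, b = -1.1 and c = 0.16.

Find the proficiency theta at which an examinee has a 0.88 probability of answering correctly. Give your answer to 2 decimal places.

P(theta) = c + (1 − c) · 1 / (1 + exp(−a(theta − b)))
Remove guessing floor: (0.88 − 0.16)/(1 − 0.16) = 0.8571
logit = ln(0.8571/0.1429) = 1.7918
theta = b + logit/(a) = -1.1 + 1.7918/1.5000 = 0.0945

0.09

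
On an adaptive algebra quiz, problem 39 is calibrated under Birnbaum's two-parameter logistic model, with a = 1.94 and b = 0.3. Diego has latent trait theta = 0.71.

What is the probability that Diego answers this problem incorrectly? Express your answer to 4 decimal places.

0.3110

P(theta) = 1 / (1 + exp(−a(theta − b)))
Exponent: 1.94 × (0.71 − 0.3) = 0.7954
1/(1 + e^{-0.7954}) = 0.6890
P(incorrect) = 1 − 0.6890 = 0.3110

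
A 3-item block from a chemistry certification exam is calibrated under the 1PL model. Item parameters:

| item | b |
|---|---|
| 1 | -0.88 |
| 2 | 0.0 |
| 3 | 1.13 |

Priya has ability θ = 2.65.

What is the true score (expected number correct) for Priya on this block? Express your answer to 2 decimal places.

2.73

P(θ) = 1 / (1 + exp(−(θ − b)))
P_1 = 1/(1+e^{-3.5300}) = 0.9715
P_2 = 1/(1+e^{-2.6500}) = 0.9340
P_3 = 1/(1+e^{-1.5200}) = 0.8205
E[score] = 0.9715 + 0.9340 + 0.8205 = 2.7261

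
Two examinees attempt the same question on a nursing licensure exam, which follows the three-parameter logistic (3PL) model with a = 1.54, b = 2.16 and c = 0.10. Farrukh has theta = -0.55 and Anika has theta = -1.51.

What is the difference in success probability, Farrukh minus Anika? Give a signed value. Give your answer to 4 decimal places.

P(theta) = c + (1 − c) · 1 / (1 + exp(−a(theta − b)))
P(Farrukh) = 0.1136  [exponent -4.1734]
P(Anika) = 0.1031  [exponent -5.6518]
Difference = 0.1136 − 0.1031 = 0.0105

0.0105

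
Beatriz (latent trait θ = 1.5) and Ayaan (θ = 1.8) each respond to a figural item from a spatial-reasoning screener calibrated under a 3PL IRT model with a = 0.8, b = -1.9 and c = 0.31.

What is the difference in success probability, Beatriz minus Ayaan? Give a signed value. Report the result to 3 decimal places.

P(θ) = c + (1 − c) · 1 / (1 + exp(−a(θ − b)))
P(Beatriz) = 0.9574  [exponent 2.7200]
P(Ayaan) = 0.9660  [exponent 2.9600]
Difference = 0.9574 − 0.9660 = -0.0087

-0.009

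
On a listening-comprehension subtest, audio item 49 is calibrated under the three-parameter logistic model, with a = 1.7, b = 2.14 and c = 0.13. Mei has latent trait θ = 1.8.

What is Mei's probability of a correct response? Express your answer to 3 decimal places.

P(θ) = c + (1 − c) · 1 / (1 + exp(−a(θ − b)))
Exponent: 1.7 × (1.8 − 2.14) = -0.5780
1/(1 + e^{0.5780}) = 0.3594
P = 0.13 + 0.87 × 0.3594 = 0.4427

0.443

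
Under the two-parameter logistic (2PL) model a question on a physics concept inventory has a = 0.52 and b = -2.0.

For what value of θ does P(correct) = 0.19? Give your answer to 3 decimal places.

P(θ) = 1 / (1 + exp(−a(θ − b)))
logit = ln(0.1900/0.8100) = -1.4500
θ = b + logit/(a) = -2.0 + (-1.4500)/0.5200 = -4.7885

-4.788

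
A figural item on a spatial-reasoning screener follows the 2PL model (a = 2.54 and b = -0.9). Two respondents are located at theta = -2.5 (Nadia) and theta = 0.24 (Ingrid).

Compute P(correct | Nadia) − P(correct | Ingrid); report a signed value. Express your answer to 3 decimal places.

P(theta) = 1 / (1 + exp(−a(theta − b)))
P(Nadia) = 0.0169  [exponent -4.0640]
P(Ingrid) = 0.9476  [exponent 2.8956]
Difference = 0.0169 − 0.9476 = -0.9307

-0.931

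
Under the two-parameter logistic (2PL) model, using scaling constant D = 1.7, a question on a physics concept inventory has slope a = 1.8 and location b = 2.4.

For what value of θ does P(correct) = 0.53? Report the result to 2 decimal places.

2.44

P(θ) = 1 / (1 + exp(−D·a(θ − b)))
logit = ln(0.5300/0.4700) = 0.1201
θ = b + logit/(1.7·a) = 2.4 + 0.1201/3.0600 = 2.4393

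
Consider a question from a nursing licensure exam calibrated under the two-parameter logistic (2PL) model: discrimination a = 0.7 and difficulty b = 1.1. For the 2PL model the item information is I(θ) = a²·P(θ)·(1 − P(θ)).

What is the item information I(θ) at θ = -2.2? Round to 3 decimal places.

P = 1/(1+e^{2.3100}) = 0.0903
P(1−P) = 0.0903 × 0.9097 = 0.0821
I = a² × P(1−P) = 0.7² × 0.0821 = 0.04025

0.040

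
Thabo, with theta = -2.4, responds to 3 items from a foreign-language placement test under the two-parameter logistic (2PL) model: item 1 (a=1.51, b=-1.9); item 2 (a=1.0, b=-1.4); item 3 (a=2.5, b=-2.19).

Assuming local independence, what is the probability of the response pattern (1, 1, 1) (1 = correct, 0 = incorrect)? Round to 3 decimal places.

P(theta) = 1 / (1 + exp(−a(theta − b)))
P_1 = 1/(1+e^{0.7550}) = 0.3197
P_2 = 1/(1+e^{1.0000}) = 0.2689
P_3 = 1/(1+e^{0.5250}) = 0.3717
L = P_1 × P_2 × P_3 = 0.3197 × 0.2689 × 0.3717 = 0.03196

0.032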